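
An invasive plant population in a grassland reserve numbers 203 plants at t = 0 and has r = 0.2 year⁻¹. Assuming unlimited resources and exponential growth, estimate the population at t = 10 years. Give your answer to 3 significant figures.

N(t) = N₀·e^(rt) = 203 × e^(0.2×10) = 203 × e^2.
e^2 ≈ 7.3891, so N ≈ 203 × 7.3891 = 1499.98.

1500 plants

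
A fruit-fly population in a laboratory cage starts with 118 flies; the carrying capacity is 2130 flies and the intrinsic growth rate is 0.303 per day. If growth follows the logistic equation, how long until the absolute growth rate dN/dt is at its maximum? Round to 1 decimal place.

Logistic growth is fastest at N = K/2 = 1065.
A = (K − N₀)/N₀ = 17.051. Set K/(1 + A·e^(−rt)) = K/2 → A·e^(−rt) = 1.
e^(−0.303t) = 1/17.051 = 0.0586481, so t = ln(17.051)/0.303 = 2.8362/0.303 = 9.3604.

9.4 days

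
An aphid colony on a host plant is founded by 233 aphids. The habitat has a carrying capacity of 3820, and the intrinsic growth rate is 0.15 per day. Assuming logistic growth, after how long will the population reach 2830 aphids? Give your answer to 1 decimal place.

25.2 days

A = (K − N₀)/N₀ = (3820 − 233)/233 = 15.395.
Solve 3820/(1 + 15.395·e^(−0.15t)) = 2830: 1 + 15.395·e^(−0.15t) = 1.3498, so e^(−0.15t) = 0.0227234.
−0.15·t = ln(0.0227234) = -3.7844, so t = 3.7844/0.15 = 25.229.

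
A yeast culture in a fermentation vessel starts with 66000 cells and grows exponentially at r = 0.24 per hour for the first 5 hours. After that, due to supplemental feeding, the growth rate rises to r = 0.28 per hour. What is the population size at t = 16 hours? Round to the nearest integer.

Phase 1: N(5) = 66000·e^(0.24×5) = 66000·e^1.2 = 219128.
Phase 2 runs for 16 − 5 = 11 hours at r = 0.28.
N(16) = 219128·e^(0.28×11) = 219128·e^3.08 = 4.767869×10^6.

4767869 cells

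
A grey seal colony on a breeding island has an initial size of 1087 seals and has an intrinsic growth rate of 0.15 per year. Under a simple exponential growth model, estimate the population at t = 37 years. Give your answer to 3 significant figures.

280000 seals

N(t) = N₀·e^(rt) = 1087 × e^(0.15×37) = 1087 × e^5.55.
e^5.55 ≈ 257.24, so N ≈ 1087 × 257.24 = 279617.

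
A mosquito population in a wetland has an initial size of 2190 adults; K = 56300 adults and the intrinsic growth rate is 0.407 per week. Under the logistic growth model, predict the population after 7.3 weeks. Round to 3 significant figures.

A = (K − N₀)/N₀ = (56300 − 2190)/2190 = 24.708.
N(t) = K/(1 + A·e^(−rt)) = 56300/(1 + 24.708×e^(−0.407×7.3)).
e^(−2.971) = 0.051247; denominator = 1 + 24.708×0.051247 = 2.2662.
N = 56300/2.2662 = 24843.4.

24800 adults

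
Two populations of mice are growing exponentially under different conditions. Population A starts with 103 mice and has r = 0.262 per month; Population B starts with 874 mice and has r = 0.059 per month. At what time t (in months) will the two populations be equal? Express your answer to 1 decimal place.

Set 103·e^(0.262t) = 874·e^(0.059t).
e^((0.262 − 0.059)t) = 874/103 → e^(0.203·t) = 8.4854.
0.203·t = ln(8.4854) = 2.1384, so t = 2.1384/0.203 = 10.534.

10.5 months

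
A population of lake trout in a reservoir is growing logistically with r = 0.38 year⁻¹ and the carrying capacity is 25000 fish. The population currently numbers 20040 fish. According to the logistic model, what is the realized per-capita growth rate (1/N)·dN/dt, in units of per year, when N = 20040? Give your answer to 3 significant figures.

(1/N)·dN/dt = r(1 − N/K) = 0.38 × (1 − 20040/25000).
= 0.38 × 0.1984 = 0.075392.

0.0754 per year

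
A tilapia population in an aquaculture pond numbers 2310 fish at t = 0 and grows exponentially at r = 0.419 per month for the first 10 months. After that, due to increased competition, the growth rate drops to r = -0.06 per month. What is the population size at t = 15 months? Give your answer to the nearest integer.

Phase 1: N(10) = 2310·e^(0.419×10) = 2310·e^4.19 = 152513.
Phase 2 runs for 15 − 10 = 5 months at r = -0.06.
N(15) = 152513·e^(-0.06×5) = 152513·e^-0.3 = 112984.

112984 fish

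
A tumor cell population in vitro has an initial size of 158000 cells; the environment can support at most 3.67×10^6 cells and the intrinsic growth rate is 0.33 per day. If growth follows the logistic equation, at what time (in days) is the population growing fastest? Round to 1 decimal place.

9.4 days

Logistic growth is fastest at N = K/2 = 1.835×10^6.
A = (K − N₀)/N₀ = 22.228. Set K/(1 + A·e^(−rt)) = K/2 → A·e^(−rt) = 1.
e^(−0.33t) = 1/22.228 = 0.0449886, so t = ln(22.228)/0.33 = 3.1013/0.33 = 9.398.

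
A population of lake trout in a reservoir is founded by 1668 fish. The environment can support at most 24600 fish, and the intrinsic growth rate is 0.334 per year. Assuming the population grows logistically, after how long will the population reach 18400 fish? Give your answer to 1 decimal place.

A = (K − N₀)/N₀ = (24600 − 1668)/1668 = 13.748.
Solve 24600/(1 + 13.748·e^(−0.334t)) = 18400: 1 + 13.748·e^(−0.334t) = 1.337, so e^(−0.334t) = 0.0245091.
−0.334·t = ln(0.0245091) = -3.7087, so t = 3.7087/0.334 = 11.104.

11.1 years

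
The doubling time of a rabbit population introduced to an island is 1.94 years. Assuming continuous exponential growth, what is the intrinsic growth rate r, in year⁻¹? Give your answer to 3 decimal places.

r = ln(2)/t_d = 0.6931/1.94 = 0.35729.

0.357 per year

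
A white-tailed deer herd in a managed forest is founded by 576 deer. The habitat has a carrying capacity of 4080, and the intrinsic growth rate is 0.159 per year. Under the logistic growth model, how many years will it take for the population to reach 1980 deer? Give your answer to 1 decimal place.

A = (K − N₀)/N₀ = (4080 − 576)/576 = 6.0833.
Solve 4080/(1 + 6.0833·e^(−0.159t)) = 1980: 1 + 6.0833·e^(−0.159t) = 2.0606, so e^(−0.159t) = 0.174346.
−0.159·t = ln(0.174346) = -1.7467, so t = 1.7467/0.159 = 10.986.

11.0 years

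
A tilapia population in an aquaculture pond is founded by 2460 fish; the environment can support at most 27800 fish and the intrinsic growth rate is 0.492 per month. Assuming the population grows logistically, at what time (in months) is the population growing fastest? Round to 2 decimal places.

4.74 months

Logistic growth is fastest at N = K/2 = 13900.
A = (K − N₀)/N₀ = 10.301. Set K/(1 + A·e^(−rt)) = K/2 → A·e^(−rt) = 1.
e^(−0.492t) = 1/10.301 = 0.0970797, so t = ln(10.301)/0.492 = 2.3322/0.492 = 4.7403.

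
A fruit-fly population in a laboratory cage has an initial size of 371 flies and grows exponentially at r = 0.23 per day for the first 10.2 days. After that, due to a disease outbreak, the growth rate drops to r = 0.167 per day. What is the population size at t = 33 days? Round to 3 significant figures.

Phase 1: N(10.2) = 371·e^(0.23×10.2) = 371·e^2.346 = 3874.62.
Phase 2 runs for 33 − 10.2 = 22.8 days at r = 0.167.
N(33) = 3874.62·e^(0.167×22.8) = 3874.62·e^3.808 = 174521.

175000 flies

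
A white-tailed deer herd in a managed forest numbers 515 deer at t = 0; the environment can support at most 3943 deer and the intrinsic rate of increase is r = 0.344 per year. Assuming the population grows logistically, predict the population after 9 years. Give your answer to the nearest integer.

3031 deer

A = (K − N₀)/N₀ = (3943 − 515)/515 = 6.6563.
N(t) = K/(1 + A·e^(−rt)) = 3943/(1 + 6.6563×e^(−0.344×9)).
e^(−3.096) = 0.04523; denominator = 1 + 6.6563×0.04523 = 1.3011.
N = 3943/1.3011 = 3030.6.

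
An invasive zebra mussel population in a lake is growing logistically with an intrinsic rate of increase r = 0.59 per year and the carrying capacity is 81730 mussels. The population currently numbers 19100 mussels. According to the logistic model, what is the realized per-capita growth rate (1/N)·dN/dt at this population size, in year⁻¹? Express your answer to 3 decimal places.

0.452 per year

(1/N)·dN/dt = r(1 − N/K) = 0.59 × (1 − 19100/81730).
= 0.59 × 0.7663 = 0.45212.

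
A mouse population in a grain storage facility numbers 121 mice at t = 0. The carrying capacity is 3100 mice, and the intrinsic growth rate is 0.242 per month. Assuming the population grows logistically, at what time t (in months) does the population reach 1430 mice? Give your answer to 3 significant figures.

A = (K − N₀)/N₀ = (3100 − 121)/121 = 24.62.
Solve 3100/(1 + 24.62·e^(−0.242t)) = 1430: 1 + 24.62·e^(−0.242t) = 2.1678, so e^(−0.242t) = 0.0474346.
−0.242·t = ln(0.0474346) = -3.0484, so t = 3.0484/0.242 = 12.597.

12.6 months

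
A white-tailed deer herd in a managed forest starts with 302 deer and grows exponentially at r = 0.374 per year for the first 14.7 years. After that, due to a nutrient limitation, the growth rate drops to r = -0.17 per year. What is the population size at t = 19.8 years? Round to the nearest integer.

Phase 1: N(14.7) = 302·e^(0.374×14.7) = 302·e^5.498 = 73734.6.
Phase 2 runs for 19.8 − 14.7 = 5.1 years at r = -0.17.
N(19.8) = 73734.6·e^(-0.17×5.1) = 73734.6·e^-0.867 = 30984.

30984 deer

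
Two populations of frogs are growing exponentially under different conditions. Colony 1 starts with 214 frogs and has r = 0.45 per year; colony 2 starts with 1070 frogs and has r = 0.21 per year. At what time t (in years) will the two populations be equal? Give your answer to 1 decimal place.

6.7 years

Set 214·e^(0.45t) = 1070·e^(0.21t).
e^((0.45 − 0.21)t) = 1070/214 → e^(0.24·t) = 5.
0.24·t = ln(5) = 1.6094, so t = 1.6094/0.24 = 6.706.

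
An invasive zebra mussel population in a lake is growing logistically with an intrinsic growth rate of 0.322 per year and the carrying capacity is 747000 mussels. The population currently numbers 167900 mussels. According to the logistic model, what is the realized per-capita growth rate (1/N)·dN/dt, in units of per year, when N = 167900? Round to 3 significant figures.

0.250 per year

(1/N)·dN/dt = r(1 − N/K) = 0.322 × (1 − 167900/747000).
= 0.322 × 0.77523 = 0.24963.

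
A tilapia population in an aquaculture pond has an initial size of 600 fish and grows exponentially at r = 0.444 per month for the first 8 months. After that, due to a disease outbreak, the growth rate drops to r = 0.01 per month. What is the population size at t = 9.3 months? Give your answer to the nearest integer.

21204 fish

Phase 1: N(8) = 600·e^(0.444×8) = 600·e^3.552 = 20929.8.
Phase 2 runs for 9.3 − 8 = 1.3 months at r = 0.01.
N(9.3) = 20929.8·e^(0.01×1.3) = 20929.8·e^0.013 = 21203.7.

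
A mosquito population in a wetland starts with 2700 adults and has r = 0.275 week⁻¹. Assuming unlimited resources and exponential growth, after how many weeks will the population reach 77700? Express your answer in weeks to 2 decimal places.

Set N₀·e^(rt) = 77700: e^(0.275·t) = 77700/2700 = 28.778.
0.275·t = ln(28.778) = 3.3596, so t = 3.3596/0.275 = 12.217.

12.22 weeks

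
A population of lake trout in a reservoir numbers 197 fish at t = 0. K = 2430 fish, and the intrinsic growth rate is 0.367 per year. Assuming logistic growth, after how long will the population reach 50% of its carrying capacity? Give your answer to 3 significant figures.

A = (K − N₀)/N₀ = (2430 − 197)/197 = 11.335.
Solve 2430/(1 + 11.335·e^(−0.367t)) = 1215: 1 + 11.335·e^(−0.367t) = 2, so e^(−0.367t) = 0.0882221.
−0.367·t = ln(0.0882221) = -2.4279, so t = 2.4279/0.367 = 6.6155.

6.62 years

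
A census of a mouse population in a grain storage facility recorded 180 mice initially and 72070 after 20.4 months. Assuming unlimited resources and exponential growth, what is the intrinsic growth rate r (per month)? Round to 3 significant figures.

0.294 per month

From N(t) = N₀·e^(rt): e^(r·20.4) = 72070/180 = 400.39.
r·20.4 = ln(400.39) = 5.9924, so r = 5.9924/20.4 = 0.29375.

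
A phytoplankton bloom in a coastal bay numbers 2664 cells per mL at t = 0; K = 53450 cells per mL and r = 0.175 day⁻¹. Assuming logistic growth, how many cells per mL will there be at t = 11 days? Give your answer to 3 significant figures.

A = (K − N₀)/N₀ = (53450 − 2664)/2664 = 19.064.
N(t) = K/(1 + A·e^(−rt)) = 53450/(1 + 19.064×e^(−0.175×11)).
e^(−1.925) = 0.14588; denominator = 1 + 19.064×0.14588 = 3.7809.
N = 53450/3.7809 = 14136.7.

14100 cells per mL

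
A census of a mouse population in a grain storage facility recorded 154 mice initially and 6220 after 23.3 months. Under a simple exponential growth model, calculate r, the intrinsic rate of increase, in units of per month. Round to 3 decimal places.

From N(t) = N₀·e^(rt): e^(r·23.3) = 6220/154 = 40.39.
r·23.3 = ln(40.39) = 3.6986, so r = 3.6986/23.3 = 0.15874.

0.159 per month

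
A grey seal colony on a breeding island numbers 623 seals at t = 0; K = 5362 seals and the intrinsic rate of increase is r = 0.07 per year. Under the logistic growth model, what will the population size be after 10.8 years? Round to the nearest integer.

A = (K − N₀)/N₀ = (5362 − 623)/623 = 7.6067.
N(t) = K/(1 + A·e^(−rt)) = 5362/(1 + 7.6067×e^(−0.07×10.8)).
e^(−0.756) = 0.46954; denominator = 1 + 7.6067×0.46954 = 4.5717.
N = 5362/4.5717 = 1172.87.

1173 seals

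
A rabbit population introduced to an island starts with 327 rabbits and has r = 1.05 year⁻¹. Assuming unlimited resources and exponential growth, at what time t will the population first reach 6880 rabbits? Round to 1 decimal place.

Set N₀·e^(rt) = 6880: e^(1.05·t) = 6880/327 = 21.04.
1.05·t = ln(21.04) = 3.0464, so t = 3.0464/1.05 = 2.9013.

2.9 years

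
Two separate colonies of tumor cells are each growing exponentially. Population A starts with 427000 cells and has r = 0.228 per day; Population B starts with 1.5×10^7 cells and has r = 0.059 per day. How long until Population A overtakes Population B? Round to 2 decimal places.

Set 427000·e^(0.228t) = 1.5×10^7·e^(0.059t).
e^((0.228 − 0.059)t) = 1.5×10^7/427000 → e^(0.169·t) = 35.129.
0.169·t = ln(35.129) = 3.559, so t = 3.559/0.169 = 21.059.

21.06 days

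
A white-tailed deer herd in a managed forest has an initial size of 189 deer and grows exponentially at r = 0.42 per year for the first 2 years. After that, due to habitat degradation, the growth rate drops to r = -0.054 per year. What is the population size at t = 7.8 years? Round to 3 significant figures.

320 deer

Phase 1: N(2) = 189·e^(0.42×2) = 189·e^0.84 = 437.793.
Phase 2 runs for 7.8 − 2 = 5.8 years at r = -0.054.
N(7.8) = 437.793·e^(-0.054×5.8) = 437.793·e^-0.3132 = 320.072.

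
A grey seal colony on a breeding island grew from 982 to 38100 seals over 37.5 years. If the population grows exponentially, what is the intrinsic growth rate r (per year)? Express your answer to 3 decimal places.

0.098 per year

From N(t) = N₀·e^(rt): e^(r·37.5) = 38100/982 = 38.798.
r·37.5 = ln(38.798) = 3.6584, so r = 3.6584/37.5 = 0.097557.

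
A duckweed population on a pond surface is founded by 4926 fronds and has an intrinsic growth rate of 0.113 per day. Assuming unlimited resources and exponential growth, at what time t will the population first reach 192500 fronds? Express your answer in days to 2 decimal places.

Set N₀·e^(rt) = 192500: e^(0.113·t) = 192500/4926 = 39.078.
0.113·t = ln(39.078) = 3.6656, so t = 3.6656/0.113 = 32.439.

32.44 days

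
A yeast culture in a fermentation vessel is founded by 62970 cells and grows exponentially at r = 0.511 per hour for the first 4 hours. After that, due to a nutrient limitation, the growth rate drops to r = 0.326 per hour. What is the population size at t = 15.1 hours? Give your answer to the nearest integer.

Phase 1: N(4) = 62970·e^(0.511×4) = 62970·e^2.044 = 486219.
Phase 2 runs for 15.1 − 4 = 11.1 hours at r = 0.326.
N(15.1) = 486219·e^(0.326×11.1) = 486219·e^3.619 = 1.812882×10^7.

18128824 cells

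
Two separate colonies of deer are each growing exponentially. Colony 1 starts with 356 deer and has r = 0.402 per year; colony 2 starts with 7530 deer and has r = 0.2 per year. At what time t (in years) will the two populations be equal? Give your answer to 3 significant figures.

Set 356·e^(0.402t) = 7530·e^(0.2t).
e^((0.402 − 0.2)t) = 7530/356 → e^(0.202·t) = 21.152.
0.202·t = ln(21.152) = 3.0517, so t = 3.0517/0.202 = 15.108.

15.1 years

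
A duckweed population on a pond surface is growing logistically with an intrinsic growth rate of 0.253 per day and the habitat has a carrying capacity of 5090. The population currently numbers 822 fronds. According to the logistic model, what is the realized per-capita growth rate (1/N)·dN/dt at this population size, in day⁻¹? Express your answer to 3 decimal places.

0.212 per day

(1/N)·dN/dt = r(1 − N/K) = 0.253 × (1 − 822/5090).
= 0.253 × 0.83851 = 0.21214.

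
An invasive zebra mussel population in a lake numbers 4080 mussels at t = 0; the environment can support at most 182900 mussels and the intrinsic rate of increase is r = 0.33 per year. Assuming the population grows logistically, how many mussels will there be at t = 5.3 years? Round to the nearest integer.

A = (K − N₀)/N₀ = (182900 − 4080)/4080 = 43.828.
N(t) = K/(1 + A·e^(−rt)) = 182900/(1 + 43.828×e^(−0.33×5.3)).
e^(−1.749) = 0.17395; denominator = 1 + 43.828×0.17395 = 8.6239.
N = 182900/8.6239 = 21208.6.

21209 mussels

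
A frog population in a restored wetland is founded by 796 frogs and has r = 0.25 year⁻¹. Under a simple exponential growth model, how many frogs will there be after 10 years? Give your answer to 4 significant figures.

9697 frogs

N(t) = N₀·e^(rt) = 796 × e^(0.25×10) = 796 × e^2.5.
e^2.5 ≈ 12.182, so N ≈ 796 × 12.182 = 9697.27.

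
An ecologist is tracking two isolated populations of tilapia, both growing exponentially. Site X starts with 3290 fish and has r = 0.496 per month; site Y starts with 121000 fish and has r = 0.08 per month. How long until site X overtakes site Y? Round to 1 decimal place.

8.7 months

Set 3290·e^(0.496t) = 121000·e^(0.08t).
e^((0.496 − 0.08)t) = 121000/3290 → e^(0.416·t) = 36.778.
0.416·t = ln(36.778) = 3.6049, so t = 3.6049/0.416 = 8.6656.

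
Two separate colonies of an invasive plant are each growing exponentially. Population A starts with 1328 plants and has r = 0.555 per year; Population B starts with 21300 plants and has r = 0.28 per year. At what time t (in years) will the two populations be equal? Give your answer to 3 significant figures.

Set 1328·e^(0.555t) = 21300·e^(0.28t).
e^((0.555 − 0.28)t) = 21300/1328 → e^(0.275·t) = 16.039.
0.275·t = ln(16.039) = 2.775, so t = 2.775/0.275 = 10.091.

10.1 years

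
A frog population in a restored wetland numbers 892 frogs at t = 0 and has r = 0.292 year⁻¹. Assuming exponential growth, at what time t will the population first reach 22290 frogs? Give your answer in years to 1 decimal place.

Set N₀·e^(rt) = 22290: e^(0.292·t) = 22290/892 = 24.989.
0.292·t = ln(24.989) = 3.2184, so t = 3.2184/0.292 = 11.022.

11.0 years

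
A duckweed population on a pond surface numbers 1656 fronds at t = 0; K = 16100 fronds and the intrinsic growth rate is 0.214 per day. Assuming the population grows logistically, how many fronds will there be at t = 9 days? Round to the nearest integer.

A = (K − N₀)/N₀ = (16100 − 1656)/1656 = 8.7222.
N(t) = K/(1 + A·e^(−rt)) = 16100/(1 + 8.7222×e^(−0.214×9)).
e^(−1.926) = 0.14573; denominator = 1 + 8.7222×0.14573 = 2.2711.
N = 16100/2.2711 = 7089.11.

7089 fronds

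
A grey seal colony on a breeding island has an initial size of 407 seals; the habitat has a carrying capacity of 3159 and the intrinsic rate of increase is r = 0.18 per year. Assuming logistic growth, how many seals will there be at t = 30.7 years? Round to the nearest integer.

A = (K − N₀)/N₀ = (3159 − 407)/407 = 6.7617.
N(t) = K/(1 + A·e^(−rt)) = 3159/(1 + 6.7617×e^(−0.18×30.7)).
e^(−5.526) = 0.0039819; denominator = 1 + 6.7617×0.0039819 = 1.0269.
N = 3159/1.0269 = 3076.18.

3076 seals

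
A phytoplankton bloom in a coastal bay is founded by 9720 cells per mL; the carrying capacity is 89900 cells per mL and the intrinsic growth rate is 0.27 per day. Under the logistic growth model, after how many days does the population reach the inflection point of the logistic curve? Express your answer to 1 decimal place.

Logistic growth is fastest at N = K/2 = 44950.
A = (K − N₀)/N₀ = 8.249. Set K/(1 + A·e^(−rt)) = K/2 → A·e^(−rt) = 1.
e^(−0.27t) = 1/8.249 = 0.121227, so t = ln(8.249)/0.27 = 2.1101/0.27 = 7.8151.

7.8 days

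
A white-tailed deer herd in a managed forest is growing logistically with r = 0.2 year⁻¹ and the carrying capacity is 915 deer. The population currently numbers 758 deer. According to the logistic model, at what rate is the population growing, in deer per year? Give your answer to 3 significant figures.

dN/dt = rN(1 − N/K) = 0.2 × 758 × (1 − 758/915).
1 − 758/915 = 0.17158; dN/dt = 0.2 × 758 × 0.17158 = 26.012.

26.0 deer per year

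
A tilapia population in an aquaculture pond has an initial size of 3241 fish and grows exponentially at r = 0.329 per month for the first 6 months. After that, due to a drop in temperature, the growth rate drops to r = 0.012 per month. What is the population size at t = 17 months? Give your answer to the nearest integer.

26626 fish

Phase 1: N(6) = 3241·e^(0.329×6) = 3241·e^1.974 = 23333.3.
Phase 2 runs for 17 − 6 = 11 months at r = 0.012.
N(17) = 23333.3·e^(0.012×11) = 23333.3·e^0.132 = 26625.8.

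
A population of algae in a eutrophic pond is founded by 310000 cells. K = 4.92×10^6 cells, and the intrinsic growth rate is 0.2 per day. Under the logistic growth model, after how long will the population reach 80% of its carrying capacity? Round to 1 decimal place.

20.4 days

A = (K − N₀)/N₀ = (4.92×10^6 − 310000)/310000 = 14.871.
Solve 4.92×10^6/(1 + 14.871·e^(−0.2t)) = 3.936×10^6: 1 + 14.871·e^(−0.2t) = 1.25, so e^(−0.2t) = 0.0168113.
−0.2·t = ln(0.0168113) = -4.0857, so t = 4.0857/0.2 = 20.429.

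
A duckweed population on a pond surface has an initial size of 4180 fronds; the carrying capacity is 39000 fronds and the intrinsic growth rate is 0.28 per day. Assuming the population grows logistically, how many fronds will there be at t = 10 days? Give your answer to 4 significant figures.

A = (K − N₀)/N₀ = (39000 − 4180)/4180 = 8.3301.
N(t) = K/(1 + A·e^(−rt)) = 39000/(1 + 8.3301×e^(−0.28×10)).
e^(−2.8) = 0.06081; denominator = 1 + 8.3301×0.06081 = 1.5066.
N = 39000/1.5066 = 25886.8.

25890 fronds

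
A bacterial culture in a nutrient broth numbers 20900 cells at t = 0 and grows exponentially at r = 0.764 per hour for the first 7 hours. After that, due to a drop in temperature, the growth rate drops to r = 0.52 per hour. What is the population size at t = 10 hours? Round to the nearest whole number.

Phase 1: N(7) = 20900·e^(0.764×7) = 20900·e^5.348 = 4.392919×10^6.
Phase 2 runs for 10 − 7 = 3 hours at r = 0.52.
N(10) = 4.392919×10^6·e^(0.52×3) = 4.392919×10^6·e^1.56 = 2.090512×10^7.

20905115 cells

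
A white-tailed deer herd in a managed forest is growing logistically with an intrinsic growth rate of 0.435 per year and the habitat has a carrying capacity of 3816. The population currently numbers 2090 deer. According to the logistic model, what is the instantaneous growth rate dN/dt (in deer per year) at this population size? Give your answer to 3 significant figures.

dN/dt = rN(1 − N/K) = 0.435 × 2090 × (1 − 2090/3816).
1 − 2090/3816 = 0.45231; dN/dt = 0.435 × 2090 × 0.45231 = 411.21.

411 deer per year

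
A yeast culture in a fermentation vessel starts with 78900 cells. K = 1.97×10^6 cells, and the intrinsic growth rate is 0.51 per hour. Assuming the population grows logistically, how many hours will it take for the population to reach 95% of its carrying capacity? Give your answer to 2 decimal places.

12.00 hours

A = (K − N₀)/N₀ = (1.97×10^6 − 78900)/78900 = 23.968.
Solve 1.97×10^6/(1 + 23.968·e^(−0.51t)) = 1.8715×10^6: 1 + 23.968·e^(−0.51t) = 1.0526, so e^(−0.51t) = 0.00219588.
−0.51·t = ln(0.00219588) = -6.1212, so t = 6.1212/0.51 = 12.002.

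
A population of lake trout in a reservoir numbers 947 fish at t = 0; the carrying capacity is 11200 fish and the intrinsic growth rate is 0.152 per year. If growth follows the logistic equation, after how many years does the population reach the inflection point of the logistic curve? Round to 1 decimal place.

Logistic growth is fastest at N = K/2 = 5600.
A = (K − N₀)/N₀ = 10.827. Set K/(1 + A·e^(−rt)) = K/2 → A·e^(−rt) = 1.
e^(−0.152t) = 1/10.827 = 0.0923632, so t = ln(10.827)/0.152 = 2.382/0.152 = 15.671.

15.7 years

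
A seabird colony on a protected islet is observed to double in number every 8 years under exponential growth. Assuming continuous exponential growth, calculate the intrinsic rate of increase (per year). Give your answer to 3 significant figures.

r = ln(2)/t_d = 0.6931/8 = 0.086643.

0.0866 per year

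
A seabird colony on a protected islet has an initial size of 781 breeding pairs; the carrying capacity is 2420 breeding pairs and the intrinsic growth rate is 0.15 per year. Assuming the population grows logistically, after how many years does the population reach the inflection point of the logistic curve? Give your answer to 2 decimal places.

4.94 years

Logistic growth is fastest at N = K/2 = 1210.
A = (K − N₀)/N₀ = 2.0986. Set K/(1 + A·e^(−rt)) = K/2 → A·e^(−rt) = 1.
e^(−0.15t) = 1/2.0986 = 0.47651, so t = ln(2.0986)/0.15 = 0.74127/0.15 = 4.9418.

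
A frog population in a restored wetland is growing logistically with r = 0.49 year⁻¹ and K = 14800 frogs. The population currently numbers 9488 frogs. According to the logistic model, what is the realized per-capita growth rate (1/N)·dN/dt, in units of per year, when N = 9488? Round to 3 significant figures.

(1/N)·dN/dt = r(1 − N/K) = 0.49 × (1 − 9488/14800).
= 0.49 × 0.35892 = 0.17587.

0.176 per year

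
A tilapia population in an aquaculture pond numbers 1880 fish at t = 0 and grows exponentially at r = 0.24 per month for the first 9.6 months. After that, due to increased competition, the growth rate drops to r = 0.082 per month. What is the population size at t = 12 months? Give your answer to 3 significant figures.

Phase 1: N(9.6) = 1880·e^(0.24×9.6) = 1880·e^2.304 = 18826.6.
Phase 2 runs for 12 − 9.6 = 2.4 months at r = 0.082.
N(12) = 18826.6·e^(0.082×2.4) = 18826.6·e^0.1968 = 22921.4.

22900 fish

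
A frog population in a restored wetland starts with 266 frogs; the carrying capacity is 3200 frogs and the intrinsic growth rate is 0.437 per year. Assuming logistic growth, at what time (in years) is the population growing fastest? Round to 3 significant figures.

5.49 years

Logistic growth is fastest at N = K/2 = 1600.
A = (K − N₀)/N₀ = 11.03. Set K/(1 + A·e^(−rt)) = K/2 → A·e^(−rt) = 1.
e^(−0.437t) = 1/11.03 = 0.0906612, so t = ln(11.03)/0.437 = 2.4006/0.437 = 5.4934.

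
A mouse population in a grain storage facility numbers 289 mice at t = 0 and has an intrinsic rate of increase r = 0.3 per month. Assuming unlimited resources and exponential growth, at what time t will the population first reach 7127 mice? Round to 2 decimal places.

10.68 months

Set N₀·e^(rt) = 7127: e^(0.3·t) = 7127/289 = 24.661.
0.3·t = ln(24.661) = 3.2052, so t = 3.2052/0.3 = 10.684.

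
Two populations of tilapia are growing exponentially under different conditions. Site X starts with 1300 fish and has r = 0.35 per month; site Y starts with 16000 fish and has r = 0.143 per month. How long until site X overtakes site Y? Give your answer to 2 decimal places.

Set 1300·e^(0.35t) = 16000·e^(0.143t).
e^((0.35 − 0.143)t) = 16000/1300 → e^(0.207·t) = 12.308.
0.207·t = ln(12.308) = 2.5102, so t = 2.5102/0.207 = 12.127.

12.13 months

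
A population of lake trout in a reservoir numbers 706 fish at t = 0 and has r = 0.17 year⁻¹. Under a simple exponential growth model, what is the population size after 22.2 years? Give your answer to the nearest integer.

30749 fish

N(t) = N₀·e^(rt) = 706 × e^(0.17×22.2) = 706 × e^3.774.
e^3.774 ≈ 43.554, so N ≈ 706 × 43.554 = 30749.1.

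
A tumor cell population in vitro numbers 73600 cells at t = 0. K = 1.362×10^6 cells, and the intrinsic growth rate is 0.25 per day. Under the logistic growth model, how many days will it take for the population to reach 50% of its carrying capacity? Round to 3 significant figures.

11.5 days

A = (K − N₀)/N₀ = (1.362×10^6 − 73600)/73600 = 17.505.
Solve 1.362×10^6/(1 + 17.505·e^(−0.25t)) = 681000: 1 + 17.505·e^(−0.25t) = 2, so e^(−0.25t) = 0.0571251.
−0.25·t = ln(0.0571251) = -2.8625, so t = 2.8625/0.25 = 11.45.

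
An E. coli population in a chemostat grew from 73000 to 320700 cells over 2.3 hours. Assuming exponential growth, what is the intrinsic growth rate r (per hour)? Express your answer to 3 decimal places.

From N(t) = N₀·e^(rt): e^(r·2.3) = 320700/73000 = 4.3932.
r·2.3 = ln(4.3932) = 1.48, so r = 1.48/2.3 = 0.6435.

0.643 per hour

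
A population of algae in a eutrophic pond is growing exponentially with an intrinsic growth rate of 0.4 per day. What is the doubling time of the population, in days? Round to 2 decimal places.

Doubling time t_d = ln(2)/r = 0.6931/0.4 = 1.7329.

1.73 days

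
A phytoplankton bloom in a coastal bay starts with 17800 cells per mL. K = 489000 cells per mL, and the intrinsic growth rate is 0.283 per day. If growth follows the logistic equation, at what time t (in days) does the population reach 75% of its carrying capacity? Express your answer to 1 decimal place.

15.5 days

A = (K − N₀)/N₀ = (489000 − 17800)/17800 = 26.472.
Solve 489000/(1 + 26.472·e^(−0.283t)) = 366750: 1 + 26.472·e^(−0.283t) = 1.3333, so e^(−0.283t) = 0.012592.
−0.283·t = ln(0.012592) = -4.3747, so t = 4.3747/0.283 = 15.458.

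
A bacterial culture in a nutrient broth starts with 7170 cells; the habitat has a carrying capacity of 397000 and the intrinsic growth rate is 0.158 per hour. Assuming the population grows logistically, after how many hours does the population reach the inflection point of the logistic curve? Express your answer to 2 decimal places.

Logistic growth is fastest at N = K/2 = 198500.
A = (K − N₀)/N₀ = 54.37. Set K/(1 + A·e^(−rt)) = K/2 → A·e^(−rt) = 1.
e^(−0.158t) = 1/54.37 = 0.0183926, so t = ln(54.37)/0.158 = 3.9958/0.158 = 25.29.

25.29 hours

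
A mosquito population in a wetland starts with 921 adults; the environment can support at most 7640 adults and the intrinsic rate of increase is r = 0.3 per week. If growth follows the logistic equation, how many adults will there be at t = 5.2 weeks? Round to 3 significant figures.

A = (K − N₀)/N₀ = (7640 − 921)/921 = 7.2953.
N(t) = K/(1 + A·e^(−rt)) = 7640/(1 + 7.2953×e^(−0.3×5.2)).
e^(−1.56) = 0.21014; denominator = 1 + 7.2953×0.21014 = 2.533.
N = 7640/2.533 = 3016.17.

3020 adults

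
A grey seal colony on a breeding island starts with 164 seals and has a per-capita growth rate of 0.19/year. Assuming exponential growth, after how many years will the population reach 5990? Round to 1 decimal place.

18.9 years

Set N₀·e^(rt) = 5990: e^(0.19·t) = 5990/164 = 36.524.
0.19·t = ln(36.524) = 3.598, so t = 3.598/0.19 = 18.937.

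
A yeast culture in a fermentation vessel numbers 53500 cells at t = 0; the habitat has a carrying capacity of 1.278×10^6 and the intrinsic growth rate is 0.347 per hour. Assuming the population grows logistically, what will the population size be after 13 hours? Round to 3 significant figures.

1020000 cells

A = (K − N₀)/N₀ = (1.278×10^6 − 53500)/53500 = 22.888.
N(t) = K/(1 + A·e^(−rt)) = 1.278×10^6/(1 + 22.888×e^(−0.347×13)).
e^(−4.511) = 0.010987; denominator = 1 + 22.888×0.010987 = 1.2515.
N = 1.278×10^6/1.2515 = 1.021191×10^6.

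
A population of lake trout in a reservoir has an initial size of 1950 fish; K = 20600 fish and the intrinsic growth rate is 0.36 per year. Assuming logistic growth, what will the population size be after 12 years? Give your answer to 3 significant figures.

A = (K − N₀)/N₀ = (20600 − 1950)/1950 = 9.5641.
N(t) = K/(1 + A·e^(−rt)) = 20600/(1 + 9.5641×e^(−0.36×12)).
e^(−4.32) = 0.0133; denominator = 1 + 9.5641×0.0133 = 1.1272.
N = 20600/1.1272 = 18275.3.

18300 fish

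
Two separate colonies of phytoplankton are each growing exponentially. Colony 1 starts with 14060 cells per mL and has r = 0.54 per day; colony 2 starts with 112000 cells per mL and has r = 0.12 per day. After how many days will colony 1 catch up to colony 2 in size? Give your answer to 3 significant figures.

4.94 days

Set 14060·e^(0.54t) = 112000·e^(0.12t).
e^((0.54 − 0.12)t) = 112000/14060 → e^(0.42·t) = 7.9659.
0.42·t = ln(7.9659) = 2.0752, so t = 2.0752/0.42 = 4.9409.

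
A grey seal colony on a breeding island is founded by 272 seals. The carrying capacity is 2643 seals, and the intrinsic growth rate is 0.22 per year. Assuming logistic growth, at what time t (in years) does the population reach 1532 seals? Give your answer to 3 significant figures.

A = (K − N₀)/N₀ = (2643 − 272)/272 = 8.7169.
Solve 2643/(1 + 8.7169·e^(−0.22t)) = 1532: 1 + 8.7169·e^(−0.22t) = 1.7252, so e^(−0.22t) = 0.0831941.
−0.22·t = ln(0.0831941) = -2.4866, so t = 2.4866/0.22 = 11.303.

11.3 years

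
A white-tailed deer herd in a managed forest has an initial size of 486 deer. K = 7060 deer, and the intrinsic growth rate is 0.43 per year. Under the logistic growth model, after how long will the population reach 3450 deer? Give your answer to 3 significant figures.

A = (K − N₀)/N₀ = (7060 − 486)/486 = 13.527.
Solve 7060/(1 + 13.527·e^(−0.43t)) = 3450: 1 + 13.527·e^(−0.43t) = 2.0464, so e^(−0.43t) = 0.0773561.
−0.43·t = ln(0.0773561) = -2.5593, so t = 2.5593/0.43 = 5.9519.

5.95 years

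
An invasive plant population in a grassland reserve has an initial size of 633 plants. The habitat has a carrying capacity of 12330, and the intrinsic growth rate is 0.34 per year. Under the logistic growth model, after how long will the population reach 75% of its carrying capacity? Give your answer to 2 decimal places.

A = (K − N₀)/N₀ = (12330 − 633)/633 = 18.479.
Solve 12330/(1 + 18.479·e^(−0.34t)) = 9247.5: 1 + 18.479·e^(−0.34t) = 1.3333, so e^(−0.34t) = 0.0180388.
−0.34·t = ln(0.0180388) = -4.0152, so t = 4.0152/0.34 = 11.809.

11.81 years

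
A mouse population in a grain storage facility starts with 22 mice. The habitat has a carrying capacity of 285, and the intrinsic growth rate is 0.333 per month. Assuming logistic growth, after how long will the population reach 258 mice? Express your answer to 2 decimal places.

14.23 months

A = (K − N₀)/N₀ = (285 − 22)/22 = 11.955.
Solve 285/(1 + 11.955·e^(−0.333t)) = 258: 1 + 11.955·e^(−0.333t) = 1.1047, so e^(−0.333t) = 0.00875409.
−0.333·t = ln(0.00875409) = -4.7382, so t = 4.7382/0.333 = 14.229.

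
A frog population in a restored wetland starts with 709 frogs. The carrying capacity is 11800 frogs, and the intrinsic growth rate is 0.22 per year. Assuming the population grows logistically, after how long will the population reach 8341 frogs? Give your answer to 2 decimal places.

16.50 years

A = (K − N₀)/N₀ = (11800 − 709)/709 = 15.643.
Solve 11800/(1 + 15.643·e^(−0.22t)) = 8341: 1 + 15.643·e^(−0.22t) = 1.4147, so e^(−0.22t) = 0.0265099.
−0.22·t = ln(0.0265099) = -3.6302, so t = 3.6302/0.22 = 16.501.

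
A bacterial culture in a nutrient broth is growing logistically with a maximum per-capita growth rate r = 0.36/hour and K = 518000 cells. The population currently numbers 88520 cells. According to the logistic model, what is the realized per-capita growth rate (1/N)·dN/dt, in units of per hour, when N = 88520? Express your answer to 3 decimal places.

0.298 per hour

(1/N)·dN/dt = r(1 − N/K) = 0.36 × (1 − 88520/518000).
= 0.36 × 0.82911 = 0.29848.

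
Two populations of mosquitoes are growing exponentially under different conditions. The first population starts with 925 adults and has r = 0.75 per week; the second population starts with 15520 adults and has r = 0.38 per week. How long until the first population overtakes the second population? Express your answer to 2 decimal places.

Set 925·e^(0.75t) = 15520·e^(0.38t).
e^((0.75 − 0.38)t) = 15520/925 → e^(0.37·t) = 16.778.
0.37·t = ln(16.778) = 2.8201, so t = 2.8201/0.37 = 7.6219.

7.62 weeks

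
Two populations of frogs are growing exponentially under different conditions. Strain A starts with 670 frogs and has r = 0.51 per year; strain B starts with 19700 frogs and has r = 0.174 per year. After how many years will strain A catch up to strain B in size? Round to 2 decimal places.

Set 670·e^(0.51t) = 19700·e^(0.174t).
e^((0.51 − 0.174)t) = 19700/670 → e^(0.336·t) = 29.403.
0.336·t = ln(29.403) = 3.3811, so t = 3.3811/0.336 = 10.063.

10.06 years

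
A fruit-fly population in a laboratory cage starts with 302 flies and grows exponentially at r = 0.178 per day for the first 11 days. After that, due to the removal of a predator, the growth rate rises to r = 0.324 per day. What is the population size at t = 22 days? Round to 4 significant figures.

75540 flies

Phase 1: N(11) = 302·e^(0.178×11) = 302·e^1.958 = 2139.71.
Phase 2 runs for 22 − 11 = 11 days at r = 0.324.
N(22) = 2139.71·e^(0.324×11) = 2139.71·e^3.564 = 75540.7.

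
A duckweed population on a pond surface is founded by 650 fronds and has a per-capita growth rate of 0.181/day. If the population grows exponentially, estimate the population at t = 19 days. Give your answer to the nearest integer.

20251 fronds

N(t) = N₀·e^(rt) = 650 × e^(0.181×19) = 650 × e^3.439.
e^3.439 ≈ 31.156, so N ≈ 650 × 31.156 = 20251.3.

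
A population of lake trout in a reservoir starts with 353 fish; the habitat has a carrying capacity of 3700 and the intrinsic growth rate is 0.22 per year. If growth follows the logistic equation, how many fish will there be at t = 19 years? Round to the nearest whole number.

A = (K − N₀)/N₀ = (3700 − 353)/353 = 9.4816.
N(t) = K/(1 + A·e^(−rt)) = 3700/(1 + 9.4816×e^(−0.22×19)).
e^(−4.18) = 0.015299; denominator = 1 + 9.4816×0.015299 = 1.1451.
N = 3700/1.1451 = 3231.29.

3231 fish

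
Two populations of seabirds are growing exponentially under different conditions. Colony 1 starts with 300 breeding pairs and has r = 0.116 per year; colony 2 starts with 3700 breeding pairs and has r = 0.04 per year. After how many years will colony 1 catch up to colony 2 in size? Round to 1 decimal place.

33.1 years

Set 300·e^(0.116t) = 3700·e^(0.04t).
e^((0.116 − 0.04)t) = 3700/300 → e^(0.076·t) = 12.333.
0.076·t = ln(12.333) = 2.5123, so t = 2.5123/0.076 = 33.057.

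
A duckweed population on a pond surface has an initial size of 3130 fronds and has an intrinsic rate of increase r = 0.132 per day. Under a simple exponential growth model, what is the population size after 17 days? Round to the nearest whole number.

N(t) = N₀·e^(rt) = 3130 × e^(0.132×17) = 3130 × e^2.244.
e^2.244 ≈ 9.431, so N ≈ 3130 × 9.431 = 29519.

29519 fronds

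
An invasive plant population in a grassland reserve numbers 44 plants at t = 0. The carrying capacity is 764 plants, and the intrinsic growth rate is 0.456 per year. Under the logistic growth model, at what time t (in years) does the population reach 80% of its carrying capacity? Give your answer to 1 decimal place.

A = (K − N₀)/N₀ = (764 − 44)/44 = 16.364.
Solve 764/(1 + 16.364·e^(−0.456t)) = 611.2: 1 + 16.364·e^(−0.456t) = 1.25, so e^(−0.456t) = 0.0152778.
−0.456·t = ln(0.0152778) = -4.1814, so t = 4.1814/0.456 = 9.1696.

9.2 years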